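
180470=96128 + 84342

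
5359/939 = 5 + 664/939 =5.71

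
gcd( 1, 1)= 1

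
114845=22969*5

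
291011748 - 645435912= -354424164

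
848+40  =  888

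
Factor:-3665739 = - 3^1*7^2*11^1 * 2267^1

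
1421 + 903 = 2324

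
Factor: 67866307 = 23^1*2950709^1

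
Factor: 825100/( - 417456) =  -925/468 = - 2^( -2) *3^( - 2) * 5^2 * 13^( - 1 )*37^1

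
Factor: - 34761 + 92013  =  57252  =  2^2*3^1*13^1 *367^1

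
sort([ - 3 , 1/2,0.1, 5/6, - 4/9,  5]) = [ - 3,- 4/9,0.1,1/2 , 5/6, 5] 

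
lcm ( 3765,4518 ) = 22590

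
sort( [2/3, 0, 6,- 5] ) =[ - 5, 0,2/3, 6]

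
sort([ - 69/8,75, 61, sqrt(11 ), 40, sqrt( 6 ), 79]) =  [ - 69/8, sqrt (6), sqrt(11),40, 61, 75,79 ]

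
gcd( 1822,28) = 2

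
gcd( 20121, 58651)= 1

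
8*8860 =70880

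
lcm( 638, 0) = 0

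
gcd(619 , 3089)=1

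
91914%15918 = 12324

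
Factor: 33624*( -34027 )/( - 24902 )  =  572061924/12451= 2^2*3^2 * 7^1*467^1*4861^1*12451^(-1)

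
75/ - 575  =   - 1 + 20/23 =- 0.13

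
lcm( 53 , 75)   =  3975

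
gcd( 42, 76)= 2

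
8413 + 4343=12756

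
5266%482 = 446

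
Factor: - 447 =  - 3^1*149^1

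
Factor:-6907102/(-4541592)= 3453551/2270796 = 2^( - 2 )*3^ ( - 1 ) *11^( - 1 )*17203^( - 1 )  *  3453551^1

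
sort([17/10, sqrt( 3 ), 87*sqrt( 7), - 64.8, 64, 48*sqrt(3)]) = [ - 64.8,17/10,sqrt( 3), 64, 48 * sqrt(3) , 87 * sqrt ( 7)]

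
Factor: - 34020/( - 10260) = 63/19 = 3^2*7^1*19^ (-1 )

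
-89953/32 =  - 89953/32 = - 2811.03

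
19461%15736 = 3725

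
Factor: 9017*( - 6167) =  - 55607839  =  - 7^1 * 71^1*127^1*881^1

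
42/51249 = 14/17083 = 0.00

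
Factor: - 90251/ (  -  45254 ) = 2^( - 1 )*7^1*11^(-3 )*17^( - 1)*12893^1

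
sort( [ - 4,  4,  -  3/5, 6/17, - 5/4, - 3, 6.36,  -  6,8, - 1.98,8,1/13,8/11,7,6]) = [ - 6, - 4, - 3, - 1.98, - 5/4,-3/5, 1/13,6/17,8/11,4 , 6,6.36 , 7,8,8]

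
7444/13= 572 + 8/13  =  572.62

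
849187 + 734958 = 1584145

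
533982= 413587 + 120395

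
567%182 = 21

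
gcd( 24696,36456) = 1176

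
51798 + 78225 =130023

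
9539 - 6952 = 2587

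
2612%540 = 452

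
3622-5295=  - 1673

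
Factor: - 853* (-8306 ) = 2^1*853^1 * 4153^1 = 7085018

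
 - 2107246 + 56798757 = 54691511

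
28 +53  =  81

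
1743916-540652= 1203264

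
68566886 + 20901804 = 89468690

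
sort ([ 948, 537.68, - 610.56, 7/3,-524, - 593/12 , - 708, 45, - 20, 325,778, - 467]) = [ - 708,  -  610.56,-524 , - 467, - 593/12, - 20, 7/3, 45, 325,537.68,  778, 948 ] 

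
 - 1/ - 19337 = 1/19337 = 0.00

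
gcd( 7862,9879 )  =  1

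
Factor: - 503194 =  - 2^1 * 23^1* 10939^1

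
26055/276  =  8685/92 = 94.40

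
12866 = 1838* 7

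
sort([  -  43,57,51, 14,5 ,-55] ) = [ - 55,- 43,5,14, 51,57 ] 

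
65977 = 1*65977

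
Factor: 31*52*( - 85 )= - 137020 =- 2^2*5^1 * 13^1* 17^1 * 31^1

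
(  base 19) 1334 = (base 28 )A5N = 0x1f43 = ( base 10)8003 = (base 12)476B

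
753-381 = 372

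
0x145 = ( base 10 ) 325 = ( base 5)2300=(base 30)ap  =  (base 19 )h2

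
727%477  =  250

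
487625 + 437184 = 924809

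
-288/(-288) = 1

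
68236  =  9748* 7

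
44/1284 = 11/321 = 0.03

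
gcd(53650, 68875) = 725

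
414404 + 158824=573228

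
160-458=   -  298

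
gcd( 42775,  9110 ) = 5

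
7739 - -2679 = 10418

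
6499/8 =812 + 3/8 = 812.38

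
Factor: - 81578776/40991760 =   -  2^( - 1)*3^( - 2)*5^( - 1 ) * 17^( - 2)*197^( - 1)*10197347^1 = - 10197347/5123970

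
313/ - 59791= -1+59478/59791 = - 0.01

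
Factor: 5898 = 2^1 * 3^1*983^1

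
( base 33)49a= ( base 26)6N9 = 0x1237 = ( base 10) 4663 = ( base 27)6AJ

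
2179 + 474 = 2653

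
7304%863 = 400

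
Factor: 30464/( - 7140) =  - 64/15 = - 2^6*3^(-1 )*5^( - 1 ) 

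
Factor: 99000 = 2^3*3^2*5^3*11^1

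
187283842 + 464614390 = 651898232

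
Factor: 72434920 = 2^3 * 5^1*1051^1 * 1723^1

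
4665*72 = 335880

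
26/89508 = 13/44754  =  0.00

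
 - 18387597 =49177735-67565332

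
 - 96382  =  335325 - 431707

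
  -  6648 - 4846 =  - 11494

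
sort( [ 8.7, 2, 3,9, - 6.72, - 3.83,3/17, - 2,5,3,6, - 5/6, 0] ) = [ - 6.72, - 3.83, - 2, - 5/6 , 0,3/17, 2,3,  3,5,6 , 8.7 , 9 ]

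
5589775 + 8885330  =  14475105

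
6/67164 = 1/11194 =0.00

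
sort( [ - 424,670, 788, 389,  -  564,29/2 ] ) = [  -  564, - 424, 29/2, 389, 670, 788 ] 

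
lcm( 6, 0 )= 0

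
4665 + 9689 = 14354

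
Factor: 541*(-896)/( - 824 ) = 60592/103 = 2^4*7^1*103^( - 1 ) * 541^1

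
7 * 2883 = 20181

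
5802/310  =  2901/155 = 18.72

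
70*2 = 140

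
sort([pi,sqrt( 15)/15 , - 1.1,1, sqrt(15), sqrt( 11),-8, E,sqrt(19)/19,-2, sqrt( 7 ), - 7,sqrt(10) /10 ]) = [ - 8 , - 7, - 2, - 1.1, sqrt(19 )/19,sqrt( 15)/15,sqrt( 10 ) /10,  1 , sqrt (7),E,pi, sqrt(11 ) , sqrt(15 ) ] 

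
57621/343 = 57621/343 = 167.99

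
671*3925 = 2633675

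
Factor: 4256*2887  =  2^5*7^1*19^1 * 2887^1 = 12287072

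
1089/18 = 121/2 =60.50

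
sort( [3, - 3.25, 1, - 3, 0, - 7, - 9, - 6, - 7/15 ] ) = [ - 9, - 7, - 6 , - 3.25, - 3 , - 7/15, 0, 1 , 3]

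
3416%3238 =178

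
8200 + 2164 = 10364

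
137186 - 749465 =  - 612279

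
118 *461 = 54398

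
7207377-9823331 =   -  2615954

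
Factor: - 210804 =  - 2^2*3^1* 11^1*1597^1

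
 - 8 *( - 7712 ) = 61696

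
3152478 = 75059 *42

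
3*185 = 555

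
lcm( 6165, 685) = 6165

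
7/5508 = 7/5508 = 0.00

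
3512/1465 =3512/1465 = 2.40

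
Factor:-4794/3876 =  - 47/38 = -  2^ ( - 1 )*19^(  -  1)*47^1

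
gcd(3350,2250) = 50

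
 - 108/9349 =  - 108/9349 = - 0.01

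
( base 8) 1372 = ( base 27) 116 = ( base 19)222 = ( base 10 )762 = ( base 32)NQ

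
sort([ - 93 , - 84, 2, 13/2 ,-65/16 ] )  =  [ - 93, - 84,-65/16,2,13/2 ] 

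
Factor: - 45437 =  - 7^1*6491^1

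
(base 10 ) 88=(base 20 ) 48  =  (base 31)2Q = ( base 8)130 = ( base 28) 34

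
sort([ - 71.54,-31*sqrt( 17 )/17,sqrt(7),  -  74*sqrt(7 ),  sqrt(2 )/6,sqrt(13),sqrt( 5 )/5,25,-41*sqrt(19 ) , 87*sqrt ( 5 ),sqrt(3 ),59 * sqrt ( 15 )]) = [  -  74*sqrt (7),-41 * sqrt( 19 ),-71.54,-31 *sqrt( 17 )/17, sqrt( 2 )/6, sqrt (5 ) /5,sqrt( 3 ),sqrt (7), sqrt(13), 25, 87*sqrt (5), 59 *sqrt( 15 )]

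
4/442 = 2/221 = 0.01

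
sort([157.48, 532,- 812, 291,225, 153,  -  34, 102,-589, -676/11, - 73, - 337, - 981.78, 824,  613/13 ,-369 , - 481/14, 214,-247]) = [  -  981.78, - 812, - 589, - 369, - 337, - 247, - 73,  -  676/11, - 481/14,  -  34, 613/13,102,153,  157.48, 214, 225, 291,532,824 ] 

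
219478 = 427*514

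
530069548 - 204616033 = 325453515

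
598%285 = 28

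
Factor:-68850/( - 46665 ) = 90/61= 2^1 *3^2 * 5^1*61^(-1) 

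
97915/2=97915/2 = 48957.50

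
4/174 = 2/87= 0.02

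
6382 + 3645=10027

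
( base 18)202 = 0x28A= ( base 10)650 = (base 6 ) 3002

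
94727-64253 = 30474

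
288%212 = 76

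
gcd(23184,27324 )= 828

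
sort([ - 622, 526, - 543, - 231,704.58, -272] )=[ - 622 , - 543,  -  272 ,  -  231,  526, 704.58] 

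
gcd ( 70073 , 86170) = 1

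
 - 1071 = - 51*21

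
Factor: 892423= 7^1*23^2*241^1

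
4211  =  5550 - 1339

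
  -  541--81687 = 81146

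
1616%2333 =1616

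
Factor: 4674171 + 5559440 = 10233611=53^1*293^1*659^1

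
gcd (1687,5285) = 7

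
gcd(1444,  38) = 38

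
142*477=67734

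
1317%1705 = 1317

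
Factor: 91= 7^1*13^1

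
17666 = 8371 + 9295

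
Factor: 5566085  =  5^1*7^1*109^1*1459^1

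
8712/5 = 1742  +  2/5 = 1742.40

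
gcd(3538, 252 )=2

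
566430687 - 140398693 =426031994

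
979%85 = 44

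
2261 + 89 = 2350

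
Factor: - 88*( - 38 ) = 3344= 2^4*11^1*19^1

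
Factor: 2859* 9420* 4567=122997439260 = 2^2*3^2  *  5^1*157^1*953^1 * 4567^1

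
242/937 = 242/937 = 0.26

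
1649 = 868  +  781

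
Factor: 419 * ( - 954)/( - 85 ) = 2^1*3^2 * 5^( - 1) * 17^(-1 )*53^1 * 419^1 = 399726/85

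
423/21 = 141/7= 20.14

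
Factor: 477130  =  2^1*5^1*47713^1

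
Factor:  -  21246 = -2^1*  3^1*3541^1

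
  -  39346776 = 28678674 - 68025450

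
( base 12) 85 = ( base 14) 73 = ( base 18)5B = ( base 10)101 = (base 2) 1100101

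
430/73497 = 430/73497 = 0.01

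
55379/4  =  55379/4  =  13844.75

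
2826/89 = 31  +  67/89 = 31.75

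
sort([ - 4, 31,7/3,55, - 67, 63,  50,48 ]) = [ - 67, - 4 , 7/3,31, 48,50, 55,63]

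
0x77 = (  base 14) 87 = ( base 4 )1313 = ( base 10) 119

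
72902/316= 36451/158= 230.70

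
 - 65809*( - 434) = 28561106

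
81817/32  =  2556 + 25/32  =  2556.78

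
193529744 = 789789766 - 596260022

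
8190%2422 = 924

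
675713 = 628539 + 47174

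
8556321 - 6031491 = 2524830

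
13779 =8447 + 5332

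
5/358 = 5/358 = 0.01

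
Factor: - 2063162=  - 2^1*887^1*1163^1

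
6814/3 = 6814/3 = 2271.33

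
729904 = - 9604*(-76)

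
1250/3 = 416 + 2/3 = 416.67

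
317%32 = 29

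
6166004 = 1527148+4638856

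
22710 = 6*3785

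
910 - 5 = 905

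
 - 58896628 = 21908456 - 80805084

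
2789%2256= 533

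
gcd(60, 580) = 20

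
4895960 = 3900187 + 995773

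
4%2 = 0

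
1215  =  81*15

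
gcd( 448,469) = 7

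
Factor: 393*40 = 15720 = 2^3*3^1*5^1*131^1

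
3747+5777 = 9524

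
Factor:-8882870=-2^1*5^1*888287^1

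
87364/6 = 14560 + 2/3  =  14560.67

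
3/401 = 3/401 = 0.01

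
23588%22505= 1083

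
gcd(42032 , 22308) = 4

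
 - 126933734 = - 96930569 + -30003165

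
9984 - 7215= 2769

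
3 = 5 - 2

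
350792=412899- 62107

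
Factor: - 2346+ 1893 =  - 3^1*151^1=   - 453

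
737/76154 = 737/76154 = 0.01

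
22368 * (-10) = - 223680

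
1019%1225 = 1019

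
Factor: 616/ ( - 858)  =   - 2^2*3^( -1)*7^1*13^(-1) = - 28/39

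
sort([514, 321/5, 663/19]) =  [663/19,321/5,514]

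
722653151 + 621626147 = 1344279298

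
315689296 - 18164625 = 297524671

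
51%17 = 0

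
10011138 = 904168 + 9106970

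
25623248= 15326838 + 10296410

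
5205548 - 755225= 4450323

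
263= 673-410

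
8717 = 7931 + 786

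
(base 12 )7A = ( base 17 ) 59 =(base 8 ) 136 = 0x5E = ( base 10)94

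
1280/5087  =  1280/5087= 0.25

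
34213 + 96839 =131052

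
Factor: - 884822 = -2^1 *47^1*9413^1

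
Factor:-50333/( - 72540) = 2^( - 2)*3^( - 2 )*5^ ( - 1)*13^ ( - 1 )*31^( - 1)*50333^1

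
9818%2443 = 46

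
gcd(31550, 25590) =10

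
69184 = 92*752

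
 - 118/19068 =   -  59/9534=-  0.01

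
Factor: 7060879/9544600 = 2^ ( - 3 )*5^( - 2)* 7^1*13^(-1 )*71^1*3671^( - 1)*14207^1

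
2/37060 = 1/18530 = 0.00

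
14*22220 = 311080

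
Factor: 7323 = 3^1*2441^1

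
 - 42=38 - 80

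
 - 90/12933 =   -  1 + 1427/1437 = - 0.01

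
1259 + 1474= 2733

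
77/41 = 1 + 36/41  =  1.88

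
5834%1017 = 749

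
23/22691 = 23/22691 = 0.00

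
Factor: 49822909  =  61^1*816769^1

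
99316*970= 96336520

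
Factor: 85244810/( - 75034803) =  - 2^1*3^( - 1 )*5^1*7^2*29^( - 1)*53^( - 1)*16273^(  -  1)*173969^1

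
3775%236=235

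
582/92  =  291/46 = 6.33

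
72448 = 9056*8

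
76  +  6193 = 6269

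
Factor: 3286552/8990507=2^3*487^( - 1 )*18461^ ( - 1 )*410819^1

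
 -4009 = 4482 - 8491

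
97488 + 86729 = 184217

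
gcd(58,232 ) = 58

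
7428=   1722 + 5706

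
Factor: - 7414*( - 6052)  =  44869528 =2^3*11^1*17^1 * 89^1 * 337^1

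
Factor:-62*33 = - 2^1*3^1*11^1*31^1 = -2046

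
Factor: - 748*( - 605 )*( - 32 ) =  - 14481280  =  - 2^7*5^1 *11^3*17^1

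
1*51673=51673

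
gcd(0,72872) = 72872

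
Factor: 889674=2^1*3^1*148279^1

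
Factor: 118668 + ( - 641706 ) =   -  2^1*3^1* 179^1*487^1  =  -523038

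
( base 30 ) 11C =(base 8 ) 1656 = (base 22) 1KI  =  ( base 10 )942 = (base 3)1021220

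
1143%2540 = 1143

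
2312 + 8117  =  10429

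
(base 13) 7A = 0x65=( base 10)101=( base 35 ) 2v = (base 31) 38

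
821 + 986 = 1807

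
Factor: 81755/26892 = 985/324= 2^(- 2)*3^ ( - 4 )*5^1 *197^1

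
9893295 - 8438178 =1455117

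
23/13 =1+10/13 = 1.77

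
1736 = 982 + 754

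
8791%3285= 2221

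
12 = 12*1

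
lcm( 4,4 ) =4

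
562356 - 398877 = 163479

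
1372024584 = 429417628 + 942606956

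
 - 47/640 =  - 1 + 593/640 = - 0.07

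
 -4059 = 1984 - 6043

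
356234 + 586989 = 943223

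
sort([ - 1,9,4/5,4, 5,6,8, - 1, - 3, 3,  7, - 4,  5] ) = [ - 4,- 3, - 1, - 1,4/5, 3,4,5,5,6,7,8,9]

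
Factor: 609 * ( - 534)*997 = -2^1*3^2*7^1*29^1 *89^1*997^1 = -324230382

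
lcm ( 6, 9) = 18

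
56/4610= 28/2305 = 0.01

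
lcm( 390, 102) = 6630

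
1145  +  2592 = 3737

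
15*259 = 3885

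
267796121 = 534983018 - 267186897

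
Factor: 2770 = 2^1*5^1*277^1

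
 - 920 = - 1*920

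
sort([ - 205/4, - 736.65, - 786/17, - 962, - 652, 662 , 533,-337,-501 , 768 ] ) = [-962, -736.65,-652,-501, - 337, - 205/4,-786/17,533,662, 768]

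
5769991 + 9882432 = 15652423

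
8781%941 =312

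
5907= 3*1969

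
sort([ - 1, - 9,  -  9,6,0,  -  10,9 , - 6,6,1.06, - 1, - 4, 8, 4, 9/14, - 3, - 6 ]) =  [  -  10, - 9, - 9,- 6,-6,-4, - 3, - 1, - 1,0,9/14,1.06,4,6,  6,8 , 9] 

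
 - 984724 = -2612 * 377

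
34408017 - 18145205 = 16262812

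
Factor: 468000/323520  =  975/674  =  2^ ( - 1)*3^1 * 5^2*13^1*337^( - 1)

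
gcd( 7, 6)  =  1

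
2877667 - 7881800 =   -  5004133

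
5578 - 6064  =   - 486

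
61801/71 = 61801/71 = 870.44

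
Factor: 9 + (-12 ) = -3 = -3^1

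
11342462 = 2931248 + 8411214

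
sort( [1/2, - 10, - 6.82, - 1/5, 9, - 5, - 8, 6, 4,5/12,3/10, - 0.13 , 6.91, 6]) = [ - 10, - 8, - 6.82,-5, - 1/5, - 0.13, 3/10, 5/12 , 1/2, 4, 6,6,6.91, 9]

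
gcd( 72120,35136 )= 24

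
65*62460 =4059900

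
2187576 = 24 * 91149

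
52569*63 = 3311847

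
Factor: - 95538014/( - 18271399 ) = 2^1*11^1*13^1*263^(-1)*69473^(-1 )*334049^1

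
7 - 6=1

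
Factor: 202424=2^3*25303^1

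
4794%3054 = 1740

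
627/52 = 627/52=12.06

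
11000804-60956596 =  - 49955792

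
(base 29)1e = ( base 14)31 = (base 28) 1F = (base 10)43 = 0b101011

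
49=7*7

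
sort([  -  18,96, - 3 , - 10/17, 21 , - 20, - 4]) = [ - 20,-18,- 4, - 3,-10/17 , 21,96]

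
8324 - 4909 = 3415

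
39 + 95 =134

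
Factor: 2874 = 2^1*3^1*479^1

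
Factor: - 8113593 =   -  3^1*1193^1 * 2267^1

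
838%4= 2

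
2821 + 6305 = 9126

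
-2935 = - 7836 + 4901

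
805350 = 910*885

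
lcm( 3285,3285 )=3285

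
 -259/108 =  - 259/108 = - 2.40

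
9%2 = 1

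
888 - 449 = 439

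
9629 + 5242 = 14871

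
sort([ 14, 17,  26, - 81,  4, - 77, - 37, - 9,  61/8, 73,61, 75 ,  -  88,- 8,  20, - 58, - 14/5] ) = [ - 88, - 81, - 77 , - 58, - 37, - 9, - 8, - 14/5,  4 , 61/8,14, 17,20 , 26,61 , 73, 75 ] 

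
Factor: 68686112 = 2^5*11^1*195131^1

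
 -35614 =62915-98529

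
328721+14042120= 14370841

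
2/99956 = 1/49978=0.00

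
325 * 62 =20150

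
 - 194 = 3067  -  3261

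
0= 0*27276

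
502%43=29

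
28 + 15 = 43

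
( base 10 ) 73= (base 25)2N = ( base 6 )201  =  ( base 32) 29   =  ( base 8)111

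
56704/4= 14176 = 14176.00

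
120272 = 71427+48845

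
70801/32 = 70801/32 = 2212.53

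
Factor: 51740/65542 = 2^1*5^1*13^1*199^1*32771^(-1) = 25870/32771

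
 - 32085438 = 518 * ( - 61941) 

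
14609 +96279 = 110888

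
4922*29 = 142738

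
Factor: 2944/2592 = 92/81 = 2^2*3^( - 4) * 23^1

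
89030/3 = 89030/3 =29676.67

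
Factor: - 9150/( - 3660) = 5/2 = 2^( - 1)*5^1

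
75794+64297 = 140091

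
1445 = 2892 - 1447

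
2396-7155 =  - 4759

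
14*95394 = 1335516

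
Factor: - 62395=-5^1*12479^1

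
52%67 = 52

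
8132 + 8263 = 16395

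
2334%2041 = 293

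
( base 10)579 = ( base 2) 1001000011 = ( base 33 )HI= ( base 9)713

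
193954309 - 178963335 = 14990974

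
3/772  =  3/772 = 0.00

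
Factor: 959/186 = 2^(  -  1 )*3^( - 1 )*7^1 * 31^( - 1)*137^1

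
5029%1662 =43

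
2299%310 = 129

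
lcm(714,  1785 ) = 3570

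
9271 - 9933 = -662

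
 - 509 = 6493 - 7002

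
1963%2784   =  1963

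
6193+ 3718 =9911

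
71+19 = 90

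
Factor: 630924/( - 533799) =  - 2^2*3^( - 1) * 7^1*29^1*229^ (-1 )=- 812/687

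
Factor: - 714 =-2^1*3^1*7^1*17^1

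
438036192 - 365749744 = 72286448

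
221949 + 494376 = 716325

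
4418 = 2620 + 1798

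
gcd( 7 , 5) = 1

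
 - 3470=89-3559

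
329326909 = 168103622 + 161223287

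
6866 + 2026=8892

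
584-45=539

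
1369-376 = 993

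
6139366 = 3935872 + 2203494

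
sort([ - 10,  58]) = [ - 10,58] 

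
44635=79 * 565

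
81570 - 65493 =16077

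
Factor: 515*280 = 2^3*5^2*7^1*103^1 = 144200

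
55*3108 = 170940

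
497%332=165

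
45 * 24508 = 1102860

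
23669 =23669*1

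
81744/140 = 20436/35= 583.89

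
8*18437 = 147496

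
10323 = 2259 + 8064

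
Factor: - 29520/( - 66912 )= 15/34 = 2^( - 1 )*3^1 * 5^1 * 17^( - 1) 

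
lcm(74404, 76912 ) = 6845168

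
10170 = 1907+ 8263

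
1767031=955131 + 811900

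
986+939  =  1925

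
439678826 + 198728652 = 638407478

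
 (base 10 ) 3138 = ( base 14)1202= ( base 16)C42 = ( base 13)1575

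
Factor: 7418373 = 3^1*2472791^1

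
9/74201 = 9/74201  =  0.00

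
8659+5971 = 14630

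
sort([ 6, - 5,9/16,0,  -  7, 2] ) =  [ - 7, - 5, 0 , 9/16, 2,6]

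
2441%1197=47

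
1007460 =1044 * 965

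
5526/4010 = 1  +  758/2005 = 1.38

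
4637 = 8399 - 3762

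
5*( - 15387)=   -  76935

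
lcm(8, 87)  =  696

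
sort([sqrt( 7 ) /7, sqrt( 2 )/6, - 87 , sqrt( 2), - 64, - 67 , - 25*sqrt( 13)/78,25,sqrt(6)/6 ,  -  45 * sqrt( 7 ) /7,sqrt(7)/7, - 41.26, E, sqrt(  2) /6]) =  [-87, - 67, - 64, - 41.26, -45 * sqrt( 7 ) /7, - 25*sqrt( 13 ) /78 , sqrt( 2 ) /6,sqrt( 2 ) /6, sqrt( 7) /7, sqrt(7) /7,sqrt(6)/6, sqrt( 2 ), E,25 ] 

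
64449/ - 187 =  - 345 + 6/17= - 344.65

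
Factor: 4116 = 2^2*3^1 * 7^3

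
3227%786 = 83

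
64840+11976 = 76816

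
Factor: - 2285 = -5^1* 457^1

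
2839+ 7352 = 10191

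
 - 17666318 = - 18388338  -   - 722020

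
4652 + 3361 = 8013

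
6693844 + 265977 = 6959821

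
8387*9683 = 81211321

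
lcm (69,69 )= 69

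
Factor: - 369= - 3^2*41^1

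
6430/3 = 6430/3 = 2143.33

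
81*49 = 3969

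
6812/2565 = 2 + 1682/2565 =2.66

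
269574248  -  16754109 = 252820139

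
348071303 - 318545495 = 29525808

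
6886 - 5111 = 1775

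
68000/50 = 1360 = 1360.00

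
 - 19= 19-38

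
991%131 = 74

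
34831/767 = 45 + 316/767 = 45.41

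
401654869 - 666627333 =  - 264972464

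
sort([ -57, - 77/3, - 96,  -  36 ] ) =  [-96,-57, -36, - 77/3 ] 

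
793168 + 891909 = 1685077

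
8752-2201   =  6551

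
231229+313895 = 545124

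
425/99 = 425/99 = 4.29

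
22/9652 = 11/4826 = 0.00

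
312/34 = 156/17  =  9.18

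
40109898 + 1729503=41839401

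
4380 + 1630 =6010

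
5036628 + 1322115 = 6358743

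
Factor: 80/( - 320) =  -1/4 = - 2^(  -  2)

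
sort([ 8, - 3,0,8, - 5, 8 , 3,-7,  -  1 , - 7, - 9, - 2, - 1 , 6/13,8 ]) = [ - 9, - 7, - 7, - 5, - 3, - 2,- 1  , - 1,0,6/13,3,  8,8, 8,8 ] 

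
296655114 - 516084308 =-219429194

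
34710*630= 21867300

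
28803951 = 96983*297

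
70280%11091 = 3734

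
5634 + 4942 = 10576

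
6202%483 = 406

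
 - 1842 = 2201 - 4043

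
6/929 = 6/929 = 0.01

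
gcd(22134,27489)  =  357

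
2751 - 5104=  - 2353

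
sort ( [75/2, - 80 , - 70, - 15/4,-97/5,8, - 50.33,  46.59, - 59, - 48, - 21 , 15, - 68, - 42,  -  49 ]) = [ - 80,-70 , - 68, - 59, - 50.33, - 49, - 48, - 42, - 21,  -  97/5,-15/4,8,15,75/2 , 46.59 ]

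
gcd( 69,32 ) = 1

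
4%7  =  4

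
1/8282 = 1/8282  =  0.00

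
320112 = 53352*6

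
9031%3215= 2601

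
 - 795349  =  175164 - 970513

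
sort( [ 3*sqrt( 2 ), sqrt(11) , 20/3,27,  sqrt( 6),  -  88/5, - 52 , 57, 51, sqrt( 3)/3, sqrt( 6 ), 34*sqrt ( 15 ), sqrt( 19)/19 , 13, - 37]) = [ - 52,-37, -88/5,sqrt( 19)/19, sqrt(3 )/3,sqrt( 6), sqrt( 6),sqrt(11), 3*sqrt( 2), 20/3,13, 27, 51, 57,34*sqrt( 15 )]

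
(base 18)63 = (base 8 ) 157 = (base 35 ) 36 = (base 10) 111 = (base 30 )3l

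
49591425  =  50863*975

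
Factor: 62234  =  2^1 * 29^2*37^1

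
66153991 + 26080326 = 92234317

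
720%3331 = 720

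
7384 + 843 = 8227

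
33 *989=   32637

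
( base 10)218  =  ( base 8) 332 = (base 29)7f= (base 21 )a8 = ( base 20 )AI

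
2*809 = 1618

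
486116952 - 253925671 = 232191281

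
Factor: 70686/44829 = 462/293  =  2^1 * 3^1 * 7^1*11^1 * 293^(-1)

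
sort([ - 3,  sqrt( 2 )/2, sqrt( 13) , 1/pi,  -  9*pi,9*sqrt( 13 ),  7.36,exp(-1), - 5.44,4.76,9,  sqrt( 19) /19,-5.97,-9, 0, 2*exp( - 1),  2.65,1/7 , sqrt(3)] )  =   [  -  9*pi, - 9, - 5.97, - 5.44 ,  -  3,0, 1/7, sqrt( 19) /19,1/pi,exp ( - 1), sqrt( 2)/2,2*exp ( - 1 ),sqrt( 3 ) , 2.65,sqrt(13 ),4.76,7.36, 9,9*sqrt( 13)] 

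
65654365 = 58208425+7445940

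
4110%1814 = 482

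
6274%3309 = 2965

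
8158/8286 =4079/4143 = 0.98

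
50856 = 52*978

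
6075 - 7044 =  - 969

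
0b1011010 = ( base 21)46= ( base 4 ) 1122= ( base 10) 90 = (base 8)132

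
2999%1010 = 979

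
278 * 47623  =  13239194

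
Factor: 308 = 2^2*7^1*11^1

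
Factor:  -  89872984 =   -  2^3 * 41^3 * 163^1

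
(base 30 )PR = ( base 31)p2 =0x309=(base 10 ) 777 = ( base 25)162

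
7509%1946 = 1671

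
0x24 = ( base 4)210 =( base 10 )36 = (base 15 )26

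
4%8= 4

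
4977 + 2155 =7132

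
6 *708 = 4248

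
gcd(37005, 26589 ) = 3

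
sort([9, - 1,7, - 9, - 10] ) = [ - 10,-9 , - 1, 7,  9] 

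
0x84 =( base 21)66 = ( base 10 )132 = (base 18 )76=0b10000100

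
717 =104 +613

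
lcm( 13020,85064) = 1275960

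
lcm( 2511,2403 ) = 223479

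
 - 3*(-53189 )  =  159567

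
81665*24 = 1959960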